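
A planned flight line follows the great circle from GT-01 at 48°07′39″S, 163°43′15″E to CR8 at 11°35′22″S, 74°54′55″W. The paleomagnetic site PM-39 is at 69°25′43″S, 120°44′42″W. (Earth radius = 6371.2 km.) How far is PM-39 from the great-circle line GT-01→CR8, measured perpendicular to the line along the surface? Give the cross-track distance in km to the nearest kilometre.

1933 km

GT-01: φ = -48.12750°, λ = +163.72083°
CR8: φ = -11.58944°, λ = -74.91528°
PM-39: φ = -69.42861°, λ = -120.74500°
δ₁₃ = central angle GT-01→PM-39 = 0.714016 rad  (haversine)
θ₁₃ = bearing GT-01→PM-39 = 148.698°,  θ₁₂ = bearing GT-01→CR8 = 121.558°
dₓₜ = R·arcsin(sin δ₁₃ · sin(θ₁₃ − θ₁₂)) = 6371.2·arcsin(0.65487·sin(27.141°)) = 1932.831 km
|dₓₜ| = 1932.831 km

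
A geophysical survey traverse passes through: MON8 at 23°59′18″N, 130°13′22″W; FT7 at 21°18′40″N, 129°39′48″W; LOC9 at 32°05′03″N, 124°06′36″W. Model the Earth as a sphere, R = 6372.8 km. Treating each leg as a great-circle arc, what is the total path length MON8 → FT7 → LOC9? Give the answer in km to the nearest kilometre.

MON8: φ = +23.98833°, λ = -130.22278°
FT7: φ = +21.31111°, λ = -129.66333°
LOC9: φ = +32.08417°, λ = -124.11000°
MON8→FT7: c = 0.047587 rad, d = 303.26 km
FT7→LOC9: c = 0.206909 rad, d = 1318.59 km
Total = 303.26 + 1318.59 = 1621.85 km

1622 km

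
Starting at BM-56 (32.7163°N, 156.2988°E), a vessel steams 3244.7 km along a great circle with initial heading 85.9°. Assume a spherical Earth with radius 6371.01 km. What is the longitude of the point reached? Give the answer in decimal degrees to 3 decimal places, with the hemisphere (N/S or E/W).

169.507°W

δ = d/R = 3244.7/6371.01 = 0.509291 rad
φ₂ = arcsin(sin φ₁ cos δ + cos φ₁ sin δ cos θ)
   = arcsin(0.54048·0.87309 + 0.84136·0.48756·0.07150) = 30.08052°
λ₂ = λ₁ + atan2(sin θ sin δ cos φ₁, cos δ − sin φ₁ sin φ₂) = -169.50698°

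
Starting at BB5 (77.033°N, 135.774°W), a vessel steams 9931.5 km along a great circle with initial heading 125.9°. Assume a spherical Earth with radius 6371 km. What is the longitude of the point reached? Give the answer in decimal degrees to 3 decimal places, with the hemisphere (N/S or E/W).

δ = d/R = 9931.5/6371 = 1.558860 rad
φ₂ = arcsin(sin φ₁ cos δ + cos φ₁ sin δ cos θ)
   = arcsin(0.97450·0.01194 + 0.22439·0.99993·-0.58637) = -6.88837°
λ₂ = λ₁ + atan2(sin θ sin δ cos φ₁, cos δ − sin φ₁ sin φ₂) = -81.10021°

81.100°W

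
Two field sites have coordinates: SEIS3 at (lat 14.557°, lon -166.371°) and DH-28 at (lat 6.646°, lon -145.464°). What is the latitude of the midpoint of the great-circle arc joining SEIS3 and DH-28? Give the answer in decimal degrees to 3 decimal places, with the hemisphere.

Bx = cos φ₂ cos Δλ = 0.927883,  By = cos φ₂ sin Δλ = 0.354454
φₘ = atan2(sin φ₁ + sin φ₂, √((cos φ₁ + Bx)² + By²)) = 10.77624°
λₘ = λ₁ + atan2(By, cos φ₁ + Bx) = -155.78069°

10.776°N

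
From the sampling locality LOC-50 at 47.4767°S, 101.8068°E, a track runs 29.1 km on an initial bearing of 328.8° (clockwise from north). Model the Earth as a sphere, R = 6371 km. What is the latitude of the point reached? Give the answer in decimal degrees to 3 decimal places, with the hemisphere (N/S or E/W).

47.253°S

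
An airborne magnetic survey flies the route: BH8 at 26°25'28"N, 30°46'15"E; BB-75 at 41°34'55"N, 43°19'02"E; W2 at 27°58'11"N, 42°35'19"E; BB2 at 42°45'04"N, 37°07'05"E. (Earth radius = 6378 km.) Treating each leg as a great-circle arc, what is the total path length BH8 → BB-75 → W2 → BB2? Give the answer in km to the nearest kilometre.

5276 km

BH8: φ = +26.42444°, λ = +30.77083°
BB-75: φ = +41.58194°, λ = +43.31722°
W2: φ = +27.96972°, λ = +42.58861°
BB2: φ = +42.75111°, λ = +37.11806°
BH8→BB-75: c = 0.320065 rad, d = 2041.38 km
BB-75→W2: c = 0.237805 rad, d = 1516.72 km
W2→BB2: c = 0.269319 rad, d = 1717.71 km
Total = 2041.38 + 1516.72 + 1717.71 = 5275.81 km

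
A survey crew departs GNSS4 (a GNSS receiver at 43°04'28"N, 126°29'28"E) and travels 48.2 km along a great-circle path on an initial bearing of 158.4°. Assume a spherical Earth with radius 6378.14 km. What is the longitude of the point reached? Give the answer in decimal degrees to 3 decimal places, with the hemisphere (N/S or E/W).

126.708°E

GNSS4: φ = +43.07444°, λ = +126.49111°
δ = d/R = 48.2/6378.14 = 0.007557 rad
φ₂ = arcsin(sin φ₁ cos δ + cos φ₁ sin δ cos θ)
   = arcsin(0.68295·0.99997 + 0.73047·0.00756·-0.92978) = 42.67166°
λ₂ = λ₁ + atan2(sin θ sin δ cos φ₁, cos δ − sin φ₁ sin φ₂) = 126.70790°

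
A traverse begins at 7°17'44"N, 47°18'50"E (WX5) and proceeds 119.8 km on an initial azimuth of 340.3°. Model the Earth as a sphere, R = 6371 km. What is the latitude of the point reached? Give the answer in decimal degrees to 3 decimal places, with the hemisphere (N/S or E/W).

8.310°N

WX5: φ = +7.29556°, λ = +47.31389°
δ = d/R = 119.8/6371 = 0.018804 rad
φ₂ = arcsin(sin φ₁ cos δ + cos φ₁ sin δ cos θ)
   = arcsin(0.12699·0.99982 + 0.99190·0.01880·0.94147) = 8.30973°
λ₂ = λ₁ + atan2(sin θ sin δ cos φ₁, cos δ − sin φ₁ sin φ₂) = 46.94687°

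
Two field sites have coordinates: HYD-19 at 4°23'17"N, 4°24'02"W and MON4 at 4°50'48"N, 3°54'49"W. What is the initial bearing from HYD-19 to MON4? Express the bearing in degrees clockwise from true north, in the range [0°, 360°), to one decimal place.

46.6°

HYD-19: φ = +4.38806°, λ = -4.40056°
MON4: φ = +4.84667°, λ = -3.91361°
Δλ = 0.4869°
y = sin Δλ · cos φ₂ = 0.008468
x = cos φ₁ sin φ₂ − sin φ₁ cos φ₂ cos Δλ = 0.008007
θ = atan2(y, x) = 46.6040° → 46.6040° (mod 360°)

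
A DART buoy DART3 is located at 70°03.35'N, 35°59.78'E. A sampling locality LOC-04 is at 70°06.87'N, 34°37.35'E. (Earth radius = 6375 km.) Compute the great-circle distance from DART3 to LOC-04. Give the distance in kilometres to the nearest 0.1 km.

52.5 km

DART3: φ = +70.05583°, λ = +35.99633°
LOC-04: φ = +70.11450°, λ = +34.62250°
Δφ = 0.0587°,  Δλ = -1.3738°
a = sin²(Δφ/2) + cos φ₁ cos φ₂ sin²(Δλ/2) = 0.000017
c = 2·arcsin(√a) = 0.008231 rad = 0.4716°
d = R·c = 6375 × 0.008231 = 52.5 km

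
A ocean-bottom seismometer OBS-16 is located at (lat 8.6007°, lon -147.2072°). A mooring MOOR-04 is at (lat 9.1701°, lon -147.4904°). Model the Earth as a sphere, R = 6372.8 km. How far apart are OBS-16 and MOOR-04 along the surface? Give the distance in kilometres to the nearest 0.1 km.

Δφ = 0.5694°,  Δλ = -0.2832°
a = sin²(Δφ/2) + cos φ₁ cos φ₂ sin²(Δλ/2) = 0.000031
c = 2·arcsin(√a) = 0.011073 rad = 0.6344°
d = R·c = 6372.8 × 0.011073 = 70.6 km

70.6 km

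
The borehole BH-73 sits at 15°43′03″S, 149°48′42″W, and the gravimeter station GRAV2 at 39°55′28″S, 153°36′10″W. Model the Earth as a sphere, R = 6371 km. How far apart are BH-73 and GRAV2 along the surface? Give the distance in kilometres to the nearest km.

2717 km

BH-73: φ = -15.71750°, λ = -149.81167°
GRAV2: φ = -39.92444°, λ = -153.60278°
Δφ = -24.2069°,  Δλ = -3.7911°
a = sin²(Δφ/2) + cos φ₁ cos φ₂ sin²(Δλ/2) = 0.044772
c = 2·arcsin(√a) = 0.426413 rad = 24.4317°
d = R·c = 6371 × 0.426413 = 2716.7 km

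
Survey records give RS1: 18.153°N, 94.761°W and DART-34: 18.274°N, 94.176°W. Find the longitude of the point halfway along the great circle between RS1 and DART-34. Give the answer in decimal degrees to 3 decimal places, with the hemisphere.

Bx = cos φ₂ cos Δλ = 0.949518,  By = cos φ₂ sin Δλ = 0.009695
φₘ = atan2(sin φ₁ + sin φ₂, √((cos φ₁ + Bx)² + By²)) = 18.21372°
λₘ = λ₁ + atan2(By, cos φ₁ + Bx) = -94.46860°

94.469°W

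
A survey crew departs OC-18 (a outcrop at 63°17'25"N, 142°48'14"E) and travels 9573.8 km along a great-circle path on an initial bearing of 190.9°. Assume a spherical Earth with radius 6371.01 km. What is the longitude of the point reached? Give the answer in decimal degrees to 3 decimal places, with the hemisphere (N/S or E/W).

131.038°E

OC-18: φ = +63.29028°, λ = +142.80389°
δ = d/R = 9573.8/6371.01 = 1.502713 rad
φ₂ = arcsin(sin φ₁ cos δ + cos φ₁ sin δ cos θ)
   = arcsin(0.89330·0.06803 + 0.44947·0.99768·-0.98196) = -22.30690°
λ₂ = λ₁ + atan2(sin θ sin δ cos φ₁, cos δ − sin φ₁ sin φ₂) = 131.03774°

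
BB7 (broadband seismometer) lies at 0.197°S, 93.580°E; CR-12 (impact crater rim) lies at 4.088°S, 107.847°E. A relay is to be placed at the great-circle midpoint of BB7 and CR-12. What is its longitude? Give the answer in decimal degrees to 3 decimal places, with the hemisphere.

Bx = cos φ₂ cos Δλ = 0.966692,  By = cos φ₂ sin Δλ = 0.245814
φₘ = atan2(sin φ₁ + sin φ₂, √((cos φ₁ + Bx)² + By²)) = -2.15920°
λₘ = λ₁ + atan2(By, cos φ₁ + Bx) = 100.70439°

100.704°E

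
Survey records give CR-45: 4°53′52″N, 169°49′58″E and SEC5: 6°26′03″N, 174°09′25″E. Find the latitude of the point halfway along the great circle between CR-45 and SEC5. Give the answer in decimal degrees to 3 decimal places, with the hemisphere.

5.670°N

CR-45: φ = +4.89778°, λ = +169.83278°
SEC5: φ = +6.43417°, λ = +174.15694°
Bx = cos φ₂ cos Δλ = 0.990873,  By = cos φ₂ sin Δλ = 0.074924
φₘ = atan2(sin φ₁ + sin φ₂, √((cos φ₁ + Bx)² + By²)) = 5.66998°
λₘ = λ₁ + atan2(By, cos φ₁ + Bx) = 171.99198°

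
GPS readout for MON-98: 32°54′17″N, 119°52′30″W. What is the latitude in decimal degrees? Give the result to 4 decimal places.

32.9047°N

32° + 54′/60 + 17″/3600 = 32 + 0.90000 + 0.00472 = 32.9047°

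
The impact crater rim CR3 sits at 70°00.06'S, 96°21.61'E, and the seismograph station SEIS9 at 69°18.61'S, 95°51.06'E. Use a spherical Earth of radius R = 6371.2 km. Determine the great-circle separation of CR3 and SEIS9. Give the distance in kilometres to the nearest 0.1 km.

79.3 km

CR3: φ = -70.00100°, λ = +96.36017°
SEIS9: φ = -69.31017°, λ = +95.85100°
Δφ = 0.6908°,  Δλ = -0.5092°
a = sin²(Δφ/2) + cos φ₁ cos φ₂ sin²(Δλ/2) = 0.000039
c = 2·arcsin(√a) = 0.012447 rad = 0.7131°
d = R·c = 6371.2 × 0.012447 = 79.3 km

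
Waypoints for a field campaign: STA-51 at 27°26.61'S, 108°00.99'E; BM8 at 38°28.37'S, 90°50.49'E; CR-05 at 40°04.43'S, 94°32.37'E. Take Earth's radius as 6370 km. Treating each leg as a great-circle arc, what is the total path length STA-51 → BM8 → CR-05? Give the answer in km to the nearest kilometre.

2376 km

STA-51: φ = -27.44350°, λ = +108.01650°
BM8: φ = -38.47283°, λ = +90.84150°
CR-05: φ = -40.07383°, λ = +94.53950°
STA-51→BM8: c = 0.315806 rad, d = 2011.68 km
BM8→CR-05: c = 0.057240 rad, d = 364.62 km
Total = 2011.68 + 364.62 = 2376.30 km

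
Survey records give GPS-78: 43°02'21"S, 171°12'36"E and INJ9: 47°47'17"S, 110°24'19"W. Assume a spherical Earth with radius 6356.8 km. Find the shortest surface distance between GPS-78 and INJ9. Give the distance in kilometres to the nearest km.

GPS-78: φ = -43.03917°, λ = +171.21000°
INJ9: φ = -47.78806°, λ = -110.40528°
Δφ = -4.7489°,  Δλ = 78.3847°
a = sin²(Δφ/2) + cos φ₁ cos φ₂ sin²(Δλ/2) = 0.197814
c = 2·arcsin(√a) = 0.921818 rad = 52.8163°
d = R·c = 6356.8 × 0.921818 = 5859.8 km

5860 km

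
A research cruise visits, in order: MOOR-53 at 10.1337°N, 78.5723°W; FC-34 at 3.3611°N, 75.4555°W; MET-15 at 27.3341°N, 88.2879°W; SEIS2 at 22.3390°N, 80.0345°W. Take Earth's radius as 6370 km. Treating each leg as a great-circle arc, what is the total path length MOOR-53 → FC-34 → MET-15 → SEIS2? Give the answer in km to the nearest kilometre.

MOOR-53→FC-34: c = 0.129950 rad, d = 827.78 km
FC-34→MET-15: c = 0.469957 rad, d = 2993.63 km
MET-15→SEIS2: c = 0.157057 rad, d = 1000.45 km
Total = 827.78 + 2993.63 + 1000.45 = 4821.86 km

4822 km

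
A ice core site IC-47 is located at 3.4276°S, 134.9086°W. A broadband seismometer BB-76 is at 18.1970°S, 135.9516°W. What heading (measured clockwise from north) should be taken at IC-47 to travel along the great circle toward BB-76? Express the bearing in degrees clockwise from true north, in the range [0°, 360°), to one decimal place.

Δλ = -1.0430°
y = sin Δλ · cos φ₂ = -0.017292
x = cos φ₁ sin φ₂ − sin φ₁ cos φ₂ cos Δλ = -0.254939
θ = atan2(y, x) = -176.1196° → 183.8804° (mod 360°)

183.9°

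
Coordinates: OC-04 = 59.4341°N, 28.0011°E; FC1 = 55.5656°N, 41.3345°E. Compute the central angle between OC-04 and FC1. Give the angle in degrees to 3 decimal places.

8.122°

Δφ = -3.8685°,  Δλ = 13.3334°
a = sin²(Δφ/2) + cos φ₁ cos φ₂ sin²(Δλ/2) = 0.005015
c = 2·arcsin(√a) = 0.141749 rad = 8.1216°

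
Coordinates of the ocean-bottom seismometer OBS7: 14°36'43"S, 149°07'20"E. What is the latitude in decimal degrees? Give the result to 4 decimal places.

14° + 36′/60 + 43″/3600 = 14 + 0.60000 + 0.01194 = 14.6119°

14.6119°S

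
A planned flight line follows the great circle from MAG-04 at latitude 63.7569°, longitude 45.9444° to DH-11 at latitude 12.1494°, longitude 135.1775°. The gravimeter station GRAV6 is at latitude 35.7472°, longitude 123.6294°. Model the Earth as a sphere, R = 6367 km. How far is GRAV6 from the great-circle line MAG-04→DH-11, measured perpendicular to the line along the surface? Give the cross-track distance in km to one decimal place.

δ₁₃ = central angle MAG-04→GRAV6 = 0.926625 rad  (haversine)
θ₁₃ = bearing MAG-04→GRAV6 = 82.594°,  θ₁₂ = bearing MAG-04→DH-11 = 85.244°
dₓₜ = R·arcsin(sin δ₁₃ · sin(θ₁₃ − θ₁₂)) = 6367·arcsin(0.79960·sin(-2.650°)) = -235.433 km
|dₓₜ| = 235.433 km

235.4 km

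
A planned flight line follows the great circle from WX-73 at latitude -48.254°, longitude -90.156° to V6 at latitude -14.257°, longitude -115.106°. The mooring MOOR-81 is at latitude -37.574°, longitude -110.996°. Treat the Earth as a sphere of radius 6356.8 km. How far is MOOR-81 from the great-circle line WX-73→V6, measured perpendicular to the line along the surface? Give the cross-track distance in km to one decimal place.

784.2 km

δ₁₃ = central angle WX-73→MOOR-81 = 0.323423 rad  (haversine)
θ₁₃ = bearing WX-73→MOOR-81 = 297.477°,  θ₁₂ = bearing WX-73→V6 = 320.255°
dₓₜ = R·arcsin(sin δ₁₃ · sin(θ₁₃ − θ₁₂)) = 6356.8·arcsin(0.31781·sin(-22.778°)) = -784.173 km
|dₓₜ| = 784.173 km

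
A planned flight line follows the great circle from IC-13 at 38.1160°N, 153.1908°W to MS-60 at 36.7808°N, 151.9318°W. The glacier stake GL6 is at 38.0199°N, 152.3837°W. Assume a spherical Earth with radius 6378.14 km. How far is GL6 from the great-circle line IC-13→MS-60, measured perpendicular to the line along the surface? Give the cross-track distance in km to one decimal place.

50.1 km

δ₁₃ = central angle IC-13→GL6 = 0.011216 rad  (haversine)
θ₁₃ = bearing IC-13→GL6 = 98.351°,  θ₁₂ = bearing IC-13→MS-60 = 142.797°
dₓₜ = R·arcsin(sin δ₁₃ · sin(θ₁₃ − θ₁₂)) = 6378.14·arcsin(0.01122·sin(-44.446°)) = -50.093 km
|dₓₜ| = 50.093 km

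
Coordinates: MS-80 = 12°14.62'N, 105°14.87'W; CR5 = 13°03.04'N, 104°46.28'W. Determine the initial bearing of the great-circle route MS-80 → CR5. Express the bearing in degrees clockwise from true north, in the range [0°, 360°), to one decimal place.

29.9°

MS-80: φ = +12.24367°, λ = -105.24783°
CR5: φ = +13.05067°, λ = -104.77133°
Δλ = 0.4765°
y = sin Δλ · cos φ₂ = 0.008102
x = cos φ₁ sin φ₂ − sin φ₁ cos φ₂ cos Δλ = 0.014091
θ = atan2(y, x) = 29.8958° → 29.8958° (mod 360°)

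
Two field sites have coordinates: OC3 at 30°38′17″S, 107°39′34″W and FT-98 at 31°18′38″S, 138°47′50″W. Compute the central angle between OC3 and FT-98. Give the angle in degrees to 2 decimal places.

26.62°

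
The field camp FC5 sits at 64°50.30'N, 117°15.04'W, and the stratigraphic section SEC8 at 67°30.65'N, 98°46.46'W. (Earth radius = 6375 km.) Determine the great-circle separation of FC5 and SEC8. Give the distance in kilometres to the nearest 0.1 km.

FC5: φ = +64.83833°, λ = -117.25067°
SEC8: φ = +67.51083°, λ = -98.77433°
Δφ = 2.6725°,  Δλ = 18.4763°
a = sin²(Δφ/2) + cos φ₁ cos φ₂ sin²(Δλ/2) = 0.004735
c = 2·arcsin(√a) = 0.137736 rad = 7.8917°
d = R·c = 6375 × 0.137736 = 878.1 km

878.1 km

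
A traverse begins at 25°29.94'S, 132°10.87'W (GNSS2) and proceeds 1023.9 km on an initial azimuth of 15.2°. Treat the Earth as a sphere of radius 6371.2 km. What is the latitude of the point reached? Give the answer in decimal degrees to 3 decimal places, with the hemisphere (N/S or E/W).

GNSS2: φ = -25.49900°, λ = -132.18117°
δ = d/R = 1023.9/6371.2 = 0.160708 rad
φ₂ = arcsin(sin φ₁ cos δ + cos φ₁ sin δ cos θ)
   = arcsin(-0.43050·0.98711 + 0.90259·0.16002·0.96502) = -16.59298°
λ₂ = λ₁ + atan2(sin θ sin δ cos φ₁, cos δ − sin φ₁ sin φ₂) = -129.67209°

16.593°S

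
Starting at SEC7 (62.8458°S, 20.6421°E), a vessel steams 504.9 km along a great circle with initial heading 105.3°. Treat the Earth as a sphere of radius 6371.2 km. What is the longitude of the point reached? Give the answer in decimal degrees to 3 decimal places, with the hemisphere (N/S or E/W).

δ = d/R = 504.9/6371.2 = 0.079247 rad
φ₂ = arcsin(sin φ₁ cos δ + cos φ₁ sin δ cos θ)
   = arcsin(-0.88978·0.99686 + 0.45639·0.07916·-0.26387) = -63.70468°
λ₂ = λ₁ + atan2(sin θ sin δ cos φ₁, cos δ − sin φ₁ sin φ₂) = 30.56761°

30.568°E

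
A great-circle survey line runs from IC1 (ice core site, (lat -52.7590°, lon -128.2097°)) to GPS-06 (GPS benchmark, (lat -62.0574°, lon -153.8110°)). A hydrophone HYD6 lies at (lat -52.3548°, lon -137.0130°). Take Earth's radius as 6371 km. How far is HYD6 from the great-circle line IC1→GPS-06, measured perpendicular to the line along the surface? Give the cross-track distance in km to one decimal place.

422.9 km

δ₁₃ = central angle IC1→HYD6 = 0.093620 rad  (haversine)
θ₁₃ = bearing IC1→HYD6 = 270.813°,  θ₁₂ = bearing IC1→GPS-06 = 225.612°
dₓₜ = R·arcsin(sin δ₁₃ · sin(θ₁₃ − θ₁₂)) = 6371·arcsin(0.09348·sin(45.201°)) = 422.927 km
|dₓₜ| = 422.927 km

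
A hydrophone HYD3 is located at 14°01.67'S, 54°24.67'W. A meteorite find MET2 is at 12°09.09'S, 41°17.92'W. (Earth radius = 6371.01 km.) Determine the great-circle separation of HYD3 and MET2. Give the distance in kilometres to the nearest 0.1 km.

1435.2 km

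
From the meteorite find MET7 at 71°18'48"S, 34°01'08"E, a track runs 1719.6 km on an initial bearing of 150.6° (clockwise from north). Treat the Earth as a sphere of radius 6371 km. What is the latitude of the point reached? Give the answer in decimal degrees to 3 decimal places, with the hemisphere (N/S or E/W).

80.901°S

MET7: φ = -71.31333°, λ = +34.01889°
δ = d/R = 1719.6/6371 = 0.269911 rad
φ₂ = arcsin(sin φ₁ cos δ + cos φ₁ sin δ cos θ)
   = arcsin(-0.94728·0.96379 + 0.32039·0.26665·-0.87121) = -80.90115°
λ₂ = λ₁ + atan2(sin θ sin δ cos φ₁, cos δ − sin φ₁ sin φ₂) = 89.88599°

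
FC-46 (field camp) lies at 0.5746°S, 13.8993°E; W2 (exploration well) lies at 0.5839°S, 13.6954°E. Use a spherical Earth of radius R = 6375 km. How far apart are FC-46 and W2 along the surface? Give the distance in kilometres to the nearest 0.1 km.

Δφ = -0.0093°,  Δλ = -0.2039°
a = sin²(Δφ/2) + cos φ₁ cos φ₂ sin²(Δλ/2) = 0.000003
c = 2·arcsin(√a) = 0.003562 rad = 0.2041°
d = R·c = 6375 × 0.003562 = 22.7 km

22.7 km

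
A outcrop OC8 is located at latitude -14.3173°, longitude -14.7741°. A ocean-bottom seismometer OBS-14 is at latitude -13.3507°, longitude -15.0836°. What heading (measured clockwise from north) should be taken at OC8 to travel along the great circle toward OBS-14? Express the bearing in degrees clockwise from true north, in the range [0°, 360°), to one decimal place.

Δλ = -0.3095°
y = sin Δλ · cos φ₂ = -0.005256
x = cos φ₁ sin φ₂ − sin φ₁ cos φ₂ cos Δλ = 0.016866
θ = atan2(y, x) = -17.3080° → 342.6920° (mod 360°)

342.7°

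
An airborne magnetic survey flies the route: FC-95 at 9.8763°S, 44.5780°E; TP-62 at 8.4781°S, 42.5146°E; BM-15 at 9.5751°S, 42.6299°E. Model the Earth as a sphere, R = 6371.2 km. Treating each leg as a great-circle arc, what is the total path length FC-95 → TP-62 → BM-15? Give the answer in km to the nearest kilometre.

FC-95→TP-62: c = 0.043121 rad, d = 274.73 km
TP-62→BM-15: c = 0.019249 rad, d = 122.64 km
Total = 274.73 + 122.64 = 397.37 km

397 km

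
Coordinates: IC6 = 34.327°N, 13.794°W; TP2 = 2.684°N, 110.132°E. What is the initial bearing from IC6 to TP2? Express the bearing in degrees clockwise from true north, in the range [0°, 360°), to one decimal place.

66.9°

Δλ = 123.9260°
y = sin Δλ · cos φ₂ = 0.828849
x = cos φ₁ sin φ₂ − sin φ₁ cos φ₂ cos Δλ = 0.353060
θ = atan2(y, x) = 66.9277° → 66.9277° (mod 360°)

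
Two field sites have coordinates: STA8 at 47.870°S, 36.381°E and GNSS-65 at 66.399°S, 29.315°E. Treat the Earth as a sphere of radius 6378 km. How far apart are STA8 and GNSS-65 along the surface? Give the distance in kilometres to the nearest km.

2103 km

Δφ = -18.5290°,  Δλ = -7.0660°
a = sin²(Δφ/2) + cos φ₁ cos φ₂ sin²(Δλ/2) = 0.026938
c = 2·arcsin(√a) = 0.329750 rad = 18.8933°
d = R·c = 6378 × 0.329750 = 2103.1 km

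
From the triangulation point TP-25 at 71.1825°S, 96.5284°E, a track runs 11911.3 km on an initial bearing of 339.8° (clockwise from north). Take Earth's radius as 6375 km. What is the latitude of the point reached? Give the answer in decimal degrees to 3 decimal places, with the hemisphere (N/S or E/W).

δ = d/R = 11911.3/6375 = 1.868439 rad
φ₂ = arcsin(sin φ₁ cos δ + cos φ₁ sin δ cos θ)
   = arcsin(-0.94655·-0.29327 + 0.32255·0.95603·0.93849) = 34.54114°
λ₂ = λ₁ + atan2(sin θ sin δ cos φ₁, cos δ − sin φ₁ sin φ₂) = 72.90256°

34.541°N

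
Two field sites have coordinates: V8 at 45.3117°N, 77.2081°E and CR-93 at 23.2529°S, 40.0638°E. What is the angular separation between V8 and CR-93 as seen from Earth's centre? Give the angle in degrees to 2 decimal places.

76.45°

Δφ = -68.5646°,  Δλ = -37.1443°
a = sin²(Δφ/2) + cos φ₁ cos φ₂ sin²(Δλ/2) = 0.382818
c = 2·arcsin(√a) = 1.334232 rad = 76.4458°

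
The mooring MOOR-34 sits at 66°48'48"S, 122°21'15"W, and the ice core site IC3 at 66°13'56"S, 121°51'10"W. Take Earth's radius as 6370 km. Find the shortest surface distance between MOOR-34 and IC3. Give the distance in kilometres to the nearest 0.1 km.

MOOR-34: φ = -66.81333°, λ = -122.35417°
IC3: φ = -66.23222°, λ = -121.85278°
Δφ = 0.5811°,  Δλ = 0.5014°
a = sin²(Δφ/2) + cos φ₁ cos φ₂ sin²(Δλ/2) = 0.000029
c = 2·arcsin(√a) = 0.010725 rad = 0.6145°
d = R·c = 6370 × 0.010725 = 68.3 km

68.3 km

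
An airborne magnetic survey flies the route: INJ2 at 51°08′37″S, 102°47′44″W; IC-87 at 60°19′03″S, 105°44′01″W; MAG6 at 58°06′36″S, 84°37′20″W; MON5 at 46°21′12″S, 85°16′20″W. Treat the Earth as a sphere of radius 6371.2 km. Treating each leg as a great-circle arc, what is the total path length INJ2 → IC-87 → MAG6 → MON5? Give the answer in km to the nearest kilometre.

INJ2: φ = -51.14361°, λ = -102.79556°
IC-87: φ = -60.31750°, λ = -105.73361°
MAG6: φ = -58.11000°, λ = -84.62222°
MON5: φ = -46.35333°, λ = -85.27222°
INJ2→IC-87: c = 0.162656 rad, d = 1036.31 km
IC-87→MAG6: c = 0.191607 rad, d = 1220.77 km
MAG6→MON5: c = 0.205308 rad, d = 1308.06 km
Total = 1036.31 + 1220.77 + 1308.06 = 3565.14 km

3565 km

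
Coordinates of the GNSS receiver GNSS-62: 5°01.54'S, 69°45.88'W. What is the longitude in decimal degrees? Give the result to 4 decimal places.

69° + 45.88′/60 = 69 + 0.76467 = 69.7647°

69.7647°W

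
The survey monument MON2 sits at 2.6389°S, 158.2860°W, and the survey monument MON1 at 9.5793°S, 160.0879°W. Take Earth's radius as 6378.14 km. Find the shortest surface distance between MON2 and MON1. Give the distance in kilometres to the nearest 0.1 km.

797.9 km

Δφ = -6.9404°,  Δλ = -1.8019°
a = sin²(Δφ/2) + cos φ₁ cos φ₂ sin²(Δλ/2) = 0.003907
c = 2·arcsin(√a) = 0.125099 rad = 7.1676°
d = R·c = 6378.14 × 0.125099 = 797.9 km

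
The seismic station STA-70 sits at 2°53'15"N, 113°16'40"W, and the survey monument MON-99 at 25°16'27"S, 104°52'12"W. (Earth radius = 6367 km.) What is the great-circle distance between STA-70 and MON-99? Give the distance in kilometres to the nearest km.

3258 km

STA-70: φ = +2.88750°, λ = -113.27778°
MON-99: φ = -25.27417°, λ = -104.87000°
Δφ = -28.1617°,  Δλ = 8.4078°
a = sin²(Δφ/2) + cos φ₁ cos φ₂ sin²(Δλ/2) = 0.064043
c = 2·arcsin(√a) = 0.511701 rad = 29.3183°
d = R·c = 6367 × 0.511701 = 3258.0 km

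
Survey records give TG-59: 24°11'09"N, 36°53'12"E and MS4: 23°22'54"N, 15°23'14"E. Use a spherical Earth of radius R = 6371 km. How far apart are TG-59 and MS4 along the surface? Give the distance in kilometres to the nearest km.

2187 km

TG-59: φ = +24.18583°, λ = +36.88667°
MS4: φ = +23.38167°, λ = +15.38722°
Δφ = -0.8042°,  Δλ = -21.4994°
a = sin²(Δφ/2) + cos φ₁ cos φ₂ sin²(Δλ/2) = 0.029179
c = 2·arcsin(√a) = 0.343320 rad = 19.6708°
d = R·c = 6371 × 0.343320 = 2187.3 km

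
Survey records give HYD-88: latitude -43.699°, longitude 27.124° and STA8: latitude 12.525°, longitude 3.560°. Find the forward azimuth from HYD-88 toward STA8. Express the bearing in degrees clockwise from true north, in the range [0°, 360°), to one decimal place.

Δλ = -23.5640°
y = sin Δλ · cos φ₂ = -0.390259
x = cos φ₁ sin φ₂ − sin φ₁ cos φ₂ cos Δλ = 0.774980
θ = atan2(y, x) = -26.7286° → 333.2714° (mod 360°)

333.3°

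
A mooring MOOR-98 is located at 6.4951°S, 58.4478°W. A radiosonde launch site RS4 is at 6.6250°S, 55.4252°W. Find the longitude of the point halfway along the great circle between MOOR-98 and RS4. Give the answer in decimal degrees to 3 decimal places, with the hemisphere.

56.937°W

Bx = cos φ₂ cos Δλ = 0.991941,  By = cos φ₂ sin Δλ = 0.052378
φₘ = atan2(sin φ₁ + sin φ₂, √((cos φ₁ + Bx)² + By²)) = -6.56231°
λₘ = λ₁ + atan2(By, cos φ₁ + Bx) = -56.93670°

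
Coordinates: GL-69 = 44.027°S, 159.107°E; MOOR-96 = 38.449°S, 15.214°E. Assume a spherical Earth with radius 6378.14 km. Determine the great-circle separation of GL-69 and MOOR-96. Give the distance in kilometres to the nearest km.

10164 km

Δφ = 5.5780°,  Δλ = -143.8930°
a = sin²(Δφ/2) + cos φ₁ cos φ₂ sin²(Δλ/2) = 0.511390
c = 2·arcsin(√a) = 1.593578 rad = 91.3053°
d = R·c = 6378.14 × 1.593578 = 10164.1 km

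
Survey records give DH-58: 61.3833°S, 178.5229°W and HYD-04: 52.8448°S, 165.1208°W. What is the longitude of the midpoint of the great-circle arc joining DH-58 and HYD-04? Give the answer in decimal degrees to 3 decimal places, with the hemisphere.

171.045°W

Bx = cos φ₂ cos Δλ = 0.587528,  By = cos φ₂ sin Δλ = 0.139992
φₘ = atan2(sin φ₁ + sin φ₂, √((cos φ₁ + Bx)² + By²)) = -57.29048°
λₘ = λ₁ + atan2(By, cos φ₁ + Bx) = -171.04468°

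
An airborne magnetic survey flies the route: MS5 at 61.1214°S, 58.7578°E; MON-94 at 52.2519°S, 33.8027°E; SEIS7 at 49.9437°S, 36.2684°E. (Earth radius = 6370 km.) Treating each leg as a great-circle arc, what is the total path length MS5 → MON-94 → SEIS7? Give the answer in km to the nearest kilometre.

2107 km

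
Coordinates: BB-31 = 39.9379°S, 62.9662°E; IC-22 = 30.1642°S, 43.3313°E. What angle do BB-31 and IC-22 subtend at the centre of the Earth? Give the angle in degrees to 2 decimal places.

Δφ = 9.7737°,  Δλ = -19.6349°
a = sin²(Δφ/2) + cos φ₁ cos φ₂ sin²(Δλ/2) = 0.026530
c = 2·arcsin(√a) = 0.327221 rad = 18.7484°

18.75°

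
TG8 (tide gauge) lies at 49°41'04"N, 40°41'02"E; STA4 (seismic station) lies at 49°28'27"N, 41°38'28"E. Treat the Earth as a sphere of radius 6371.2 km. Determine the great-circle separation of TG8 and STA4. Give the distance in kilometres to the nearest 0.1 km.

72.9 km

TG8: φ = +49.68444°, λ = +40.68389°
STA4: φ = +49.47417°, λ = +41.64111°
Δφ = -0.2103°,  Δλ = 0.9572°
a = sin²(Δφ/2) + cos φ₁ cos φ₂ sin²(Δλ/2) = 0.000033
c = 2·arcsin(√a) = 0.011437 rad = 0.6553°
d = R·c = 6371.2 × 0.011437 = 72.9 km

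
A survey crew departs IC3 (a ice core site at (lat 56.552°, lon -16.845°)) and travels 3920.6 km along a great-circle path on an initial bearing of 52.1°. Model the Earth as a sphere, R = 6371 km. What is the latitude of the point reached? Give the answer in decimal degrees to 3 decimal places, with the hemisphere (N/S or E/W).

61.256°N

δ = d/R = 3920.6/6371 = 0.615382 rad
φ₂ = arcsin(sin φ₁ cos δ + cos φ₁ sin δ cos θ)
   = arcsin(0.83439·0.81655 + 0.55118·0.57727·0.61429) = 61.25561°
λ₂ = λ₁ + atan2(sin θ sin δ cos φ₁, cos δ − sin φ₁ sin φ₂) = 54.45461°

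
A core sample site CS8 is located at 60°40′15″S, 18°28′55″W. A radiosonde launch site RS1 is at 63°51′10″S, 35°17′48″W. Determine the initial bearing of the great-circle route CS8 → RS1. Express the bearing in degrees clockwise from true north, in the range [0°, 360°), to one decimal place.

240.6°

CS8: φ = -60.67083°, λ = -18.48194°
RS1: φ = -63.85278°, λ = -35.29667°
Δλ = -16.8147°
y = sin Δλ · cos φ₂ = -0.127479
x = cos φ₁ sin φ₂ − sin φ₁ cos φ₂ cos Δλ = -0.071933
θ = atan2(y, x) = -119.4349° → 240.5651° (mod 360°)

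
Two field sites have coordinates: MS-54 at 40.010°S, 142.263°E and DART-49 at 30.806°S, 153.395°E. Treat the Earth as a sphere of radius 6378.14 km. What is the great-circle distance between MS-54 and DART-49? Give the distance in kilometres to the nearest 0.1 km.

Δφ = 9.2040°,  Δλ = 11.1320°
a = sin²(Δφ/2) + cos φ₁ cos φ₂ sin²(Δλ/2) = 0.012626
c = 2·arcsin(√a) = 0.225209 rad = 12.9035°
d = R·c = 6378.14 × 0.225209 = 1436.4 km

1436.4 km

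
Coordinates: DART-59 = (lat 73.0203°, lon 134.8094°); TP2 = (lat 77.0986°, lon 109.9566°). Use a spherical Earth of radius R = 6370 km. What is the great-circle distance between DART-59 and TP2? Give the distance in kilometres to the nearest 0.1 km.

Δφ = 4.0783°,  Δλ = -24.8528°
a = sin²(Δφ/2) + cos φ₁ cos φ₂ sin²(Δλ/2) = 0.004285
c = 2·arcsin(√a) = 0.131019 rad = 7.5068°
d = R·c = 6370 × 0.131019 = 834.6 km

834.6 km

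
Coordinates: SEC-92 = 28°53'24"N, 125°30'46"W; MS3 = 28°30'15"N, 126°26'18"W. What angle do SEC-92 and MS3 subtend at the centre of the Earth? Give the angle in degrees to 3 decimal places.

0.899°

SEC-92: φ = +28.89000°, λ = -125.51278°
MS3: φ = +28.50417°, λ = -126.43833°
Δφ = -0.3858°,  Δλ = -0.9256°
a = sin²(Δφ/2) + cos φ₁ cos φ₂ sin²(Δλ/2) = 0.000062
c = 2·arcsin(√a) = 0.015688 rad = 0.8989°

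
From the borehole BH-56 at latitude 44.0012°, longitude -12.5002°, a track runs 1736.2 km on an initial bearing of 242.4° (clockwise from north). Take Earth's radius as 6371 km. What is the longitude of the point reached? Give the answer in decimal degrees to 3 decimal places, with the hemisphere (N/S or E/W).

29.516°W

δ = d/R = 1736.2/6371 = 0.272516 rad
φ₂ = arcsin(sin φ₁ cos δ + cos φ₁ sin δ cos θ)
   = arcsin(0.69467·0.96310 + 0.71933·0.26916·-0.46330) = 35.40405°
λ₂ = λ₁ + atan2(sin θ sin δ cos φ₁, cos δ − sin φ₁ sin φ₂) = -29.51624°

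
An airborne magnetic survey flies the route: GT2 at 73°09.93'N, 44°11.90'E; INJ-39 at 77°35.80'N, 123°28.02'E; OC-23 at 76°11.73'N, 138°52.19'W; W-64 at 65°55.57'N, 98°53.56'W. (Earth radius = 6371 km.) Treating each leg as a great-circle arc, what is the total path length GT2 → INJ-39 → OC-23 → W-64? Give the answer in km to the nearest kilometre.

6063 km

GT2: φ = +73.16550°, λ = +44.19833°
INJ-39: φ = +77.59667°, λ = +123.46700°
OC-23: φ = +76.19550°, λ = -138.86983°
W-64: φ = +65.92617°, λ = -98.89267°
GT2→INJ-39: c = 0.328931 rad, d = 2095.62 km
INJ-39→OC-23: c = 0.343401 rad, d = 2187.81 km
OC-23→W-64: c = 0.279353 rad, d = 1779.76 km
Total = 2095.62 + 2187.81 + 1779.76 = 6063.18 km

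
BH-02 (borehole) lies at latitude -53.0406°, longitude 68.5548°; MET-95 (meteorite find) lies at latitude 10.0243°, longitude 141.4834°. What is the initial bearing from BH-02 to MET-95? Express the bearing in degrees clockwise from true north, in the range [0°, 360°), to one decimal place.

Δλ = 72.9286°
y = sin Δλ · cos φ₂ = 0.941346
x = cos φ₁ sin φ₂ − sin φ₁ cos φ₂ cos Δλ = 0.335651
θ = atan2(y, x) = 70.3756° → 70.3756° (mod 360°)

70.4°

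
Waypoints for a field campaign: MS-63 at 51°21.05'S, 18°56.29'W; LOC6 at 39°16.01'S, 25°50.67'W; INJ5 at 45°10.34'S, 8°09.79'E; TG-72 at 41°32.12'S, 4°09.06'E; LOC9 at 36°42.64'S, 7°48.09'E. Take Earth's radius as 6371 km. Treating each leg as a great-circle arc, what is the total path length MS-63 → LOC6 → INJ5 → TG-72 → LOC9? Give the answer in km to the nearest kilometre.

MS-63: φ = -51.35083°, λ = -18.93817°
LOC6: φ = -39.26683°, λ = -25.84450°
INJ5: φ = -45.17233°, λ = +8.16317°
TG-72: φ = -41.53533°, λ = +4.15100°
LOC9: φ = -36.71067°, λ = +7.80150°
MS-63→LOC6: c = 0.227056 rad, d = 1446.58 km
LOC6→INJ5: c = 0.447940 rad, d = 2853.83 km
INJ5→TG-72: c = 0.081353 rad, d = 518.30 km
TG-72→LOC9: c = 0.097618 rad, d = 621.92 km
Total = 1446.58 + 2853.83 + 518.30 + 621.92 = 5440.62 km

5441 km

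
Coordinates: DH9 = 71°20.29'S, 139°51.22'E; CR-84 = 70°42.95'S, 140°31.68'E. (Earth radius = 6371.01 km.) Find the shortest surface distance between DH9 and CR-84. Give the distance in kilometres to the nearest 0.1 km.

DH9: φ = -71.33817°, λ = +139.85367°
CR-84: φ = -70.71583°, λ = +140.52800°
Δφ = 0.6223°,  Δλ = 0.6743°
a = sin²(Δφ/2) + cos φ₁ cos φ₂ sin²(Δλ/2) = 0.000033
c = 2·arcsin(√a) = 0.011516 rad = 0.6598°
d = R·c = 6371.01 × 0.011516 = 73.4 km

73.4 km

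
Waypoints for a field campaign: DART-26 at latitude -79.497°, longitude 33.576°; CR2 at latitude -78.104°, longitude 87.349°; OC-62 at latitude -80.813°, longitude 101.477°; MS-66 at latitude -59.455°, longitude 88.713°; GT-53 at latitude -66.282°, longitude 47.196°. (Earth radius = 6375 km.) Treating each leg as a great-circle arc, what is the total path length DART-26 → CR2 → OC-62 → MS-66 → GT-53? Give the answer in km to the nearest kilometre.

DART-26→CR2: c = 0.177232 rad, d = 1129.86 km
CR2→OC-62: c = 0.065019 rad, d = 414.50 km
OC-62→MS-66: c = 0.378235 rad, d = 2411.25 km
MS-66→GT-53: c = 0.343593 rad, d = 2190.40 km
Total = 1129.86 + 414.50 + 2411.25 + 2190.40 = 6146.01 km

6146 km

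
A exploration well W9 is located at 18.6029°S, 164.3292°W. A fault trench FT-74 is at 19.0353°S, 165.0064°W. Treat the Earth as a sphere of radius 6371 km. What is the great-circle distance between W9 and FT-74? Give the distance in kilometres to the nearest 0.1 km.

Δφ = -0.4324°,  Δλ = -0.6772°
a = sin²(Δφ/2) + cos φ₁ cos φ₂ sin²(Δλ/2) = 0.000046
c = 2·arcsin(√a) = 0.013495 rad = 0.7732°
d = R·c = 6371 × 0.013495 = 86.0 km

86.0 km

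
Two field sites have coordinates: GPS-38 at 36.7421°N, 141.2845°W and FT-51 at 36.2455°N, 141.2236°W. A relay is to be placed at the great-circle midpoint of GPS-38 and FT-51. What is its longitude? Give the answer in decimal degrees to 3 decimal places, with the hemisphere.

Bx = cos φ₂ cos Δλ = 0.806491,  By = cos φ₂ sin Δλ = 0.000857
φₘ = atan2(sin φ₁ + sin φ₂, √((cos φ₁ + Bx)² + By²)) = 36.49380°
λₘ = λ₁ + atan2(By, cos φ₁ + Bx) = -141.25395°

141.254°W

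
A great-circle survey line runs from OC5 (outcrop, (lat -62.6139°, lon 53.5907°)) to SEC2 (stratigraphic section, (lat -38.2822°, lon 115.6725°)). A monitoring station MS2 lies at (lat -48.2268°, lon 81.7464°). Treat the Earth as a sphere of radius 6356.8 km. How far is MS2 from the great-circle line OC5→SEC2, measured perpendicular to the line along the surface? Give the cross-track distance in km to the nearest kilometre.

1018 km

δ₁₃ = central angle OC5→MS2 = 0.369859 rad  (haversine)
θ₁₃ = bearing OC5→MS2 = 60.414°,  θ₁₂ = bearing OC5→SEC2 = 86.587°
dₓₜ = R·arcsin(sin δ₁₃ · sin(θ₁₃ − θ₁₂)) = 6356.8·arcsin(0.36148·sin(-26.173°)) = -1017.913 km
|dₓₜ| = 1017.913 km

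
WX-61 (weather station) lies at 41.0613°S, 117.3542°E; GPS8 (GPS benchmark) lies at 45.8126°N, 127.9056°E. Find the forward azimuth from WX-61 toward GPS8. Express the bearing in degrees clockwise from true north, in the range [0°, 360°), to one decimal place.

Δλ = 10.5514°
y = sin Δλ · cos φ₂ = 0.127634
x = cos φ₁ sin φ₂ − sin φ₁ cos φ₂ cos Δλ = 0.990770
θ = atan2(y, x) = 7.3406° → 7.3406° (mod 360°)

7.3°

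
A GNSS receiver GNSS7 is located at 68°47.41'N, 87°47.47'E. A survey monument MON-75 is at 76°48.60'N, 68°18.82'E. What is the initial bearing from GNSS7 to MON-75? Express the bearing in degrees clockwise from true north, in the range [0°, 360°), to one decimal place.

GNSS7: φ = +68.79017°, λ = +87.79117°
MON-75: φ = +76.81000°, λ = +68.31367°
Δλ = -19.4775°
y = sin Δλ · cos φ₂ = -0.076084
x = cos φ₁ sin φ₂ − sin φ₁ cos φ₂ cos Δλ = 0.151690
θ = atan2(y, x) = -26.6373° → 333.3627° (mod 360°)

333.4°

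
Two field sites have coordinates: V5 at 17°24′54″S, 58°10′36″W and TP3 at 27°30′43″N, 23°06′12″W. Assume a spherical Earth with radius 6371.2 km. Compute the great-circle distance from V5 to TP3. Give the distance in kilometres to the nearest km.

6264 km

V5: φ = -17.41500°, λ = -58.17667°
TP3: φ = +27.51194°, λ = -23.10333°
Δφ = 44.9269°,  Δλ = 35.0733°
a = sin²(Δφ/2) + cos φ₁ cos φ₂ sin²(Δλ/2) = 0.222829
c = 2·arcsin(√a) = 0.983225 rad = 56.3346°
d = R·c = 6371.2 × 0.983225 = 6264.3 km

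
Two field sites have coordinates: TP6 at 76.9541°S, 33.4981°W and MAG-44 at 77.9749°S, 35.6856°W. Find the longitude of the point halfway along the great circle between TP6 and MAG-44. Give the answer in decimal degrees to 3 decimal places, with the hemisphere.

34.548°W

Bx = cos φ₂ cos Δλ = 0.208188,  By = cos φ₂ sin Δλ = -0.007952
φₘ = atan2(sin φ₁ + sin φ₂, √((cos φ₁ + Bx)² + By²)) = -77.46671°
λₘ = λ₁ + atan2(By, cos φ₁ + Bx) = -34.54802°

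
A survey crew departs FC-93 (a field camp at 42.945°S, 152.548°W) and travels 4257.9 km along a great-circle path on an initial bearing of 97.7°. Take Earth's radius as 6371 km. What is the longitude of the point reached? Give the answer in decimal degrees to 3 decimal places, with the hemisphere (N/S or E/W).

102.694°W

δ = d/R = 4257.9/6371 = 0.668325 rad
φ₂ = arcsin(sin φ₁ cos δ + cos φ₁ sin δ cos θ)
   = arcsin(-0.68130·0.78486 + 0.73201·0.61967·-0.13399) = -36.54823°
λ₂ = λ₁ + atan2(sin θ sin δ cos φ₁, cos δ − sin φ₁ sin φ₂) = -102.69439°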